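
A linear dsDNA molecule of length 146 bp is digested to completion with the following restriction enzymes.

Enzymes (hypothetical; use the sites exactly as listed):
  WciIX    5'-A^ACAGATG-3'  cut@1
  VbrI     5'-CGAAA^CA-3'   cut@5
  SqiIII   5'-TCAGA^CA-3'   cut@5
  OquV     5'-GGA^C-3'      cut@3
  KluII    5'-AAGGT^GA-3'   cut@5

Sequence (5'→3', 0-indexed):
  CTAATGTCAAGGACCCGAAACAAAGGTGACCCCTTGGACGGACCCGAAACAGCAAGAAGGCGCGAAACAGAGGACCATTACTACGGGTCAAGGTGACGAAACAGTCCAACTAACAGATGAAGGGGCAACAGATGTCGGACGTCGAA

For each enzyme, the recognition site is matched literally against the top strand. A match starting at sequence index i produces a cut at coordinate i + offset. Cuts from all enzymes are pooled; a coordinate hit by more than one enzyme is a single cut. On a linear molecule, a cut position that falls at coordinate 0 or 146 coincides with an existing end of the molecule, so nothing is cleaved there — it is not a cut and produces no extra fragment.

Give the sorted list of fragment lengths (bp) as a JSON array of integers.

Site scan:
  WciIX AACAGATG/1: at [111, 126] ⇒ [112, 127]
  VbrI CGAAACA/5: at [15, 44, 62, 96] ⇒ [20, 49, 67, 101]
  SqiIII (TCAGACA, off=5): no sites
  OquV GGAC/3: at [10, 35, 39, 71, 136] ⇒ [13, 38, 42, 74, 139]
  KluII AAGGTGA/5: at [22, 89] ⇒ [27, 94]

Pooled cuts: [13, 20, 27, 38, 42, 49, 67, 74, 94, 101, 112, 127, 139]

Fragment lengths:
  [0,13): 13 bp
  [13,20): 7 bp
  [20,27): 7 bp
  [27,38): 11 bp
  [38,42): 4 bp
  [42,49): 7 bp
  [49,67): 18 bp
  [67,74): 7 bp
  [74,94): 20 bp
  [94,101): 7 bp
  [101,112): 11 bp
  [112,127): 15 bp
  [127,139): 12 bp
  [139,146): 7 bp

[4,7,7,7,7,7,7,11,11,12,13,15,18,20]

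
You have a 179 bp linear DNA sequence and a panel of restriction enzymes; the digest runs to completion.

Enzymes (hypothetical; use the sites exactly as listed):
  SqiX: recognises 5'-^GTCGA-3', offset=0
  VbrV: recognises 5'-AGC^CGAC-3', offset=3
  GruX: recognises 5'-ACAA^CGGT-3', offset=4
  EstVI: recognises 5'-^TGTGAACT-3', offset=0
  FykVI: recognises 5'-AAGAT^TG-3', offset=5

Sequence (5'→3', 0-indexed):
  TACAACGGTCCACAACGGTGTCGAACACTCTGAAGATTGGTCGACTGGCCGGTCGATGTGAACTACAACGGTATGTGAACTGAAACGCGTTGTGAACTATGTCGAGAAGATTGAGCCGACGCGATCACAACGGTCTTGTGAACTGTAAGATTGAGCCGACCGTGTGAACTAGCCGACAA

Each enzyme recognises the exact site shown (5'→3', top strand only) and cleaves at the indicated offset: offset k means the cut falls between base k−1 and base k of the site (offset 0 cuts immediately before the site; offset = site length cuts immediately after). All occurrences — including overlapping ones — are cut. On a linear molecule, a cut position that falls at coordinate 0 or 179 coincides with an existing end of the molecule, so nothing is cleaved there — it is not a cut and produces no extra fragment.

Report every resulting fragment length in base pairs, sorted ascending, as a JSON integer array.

[2,4,5,5,5,5,5,6,6,6,10,10,11,11,12,12,14,15,17,18]

Site scan:
  SqiX (GTCGA, off=0): starts [19, 39, 51, 100] → cuts [19, 39, 51, 100]
  VbrV (AGCCGAC, off=3): starts [113, 153, 170] → cuts [116, 156, 173]
  GruX (ACAACGGT, off=4): starts [1, 11, 64, 126] → cuts [5, 15, 68, 130]
  EstVI (TGTGAACT, off=0): starts [56, 73, 90, 136, 162] → cuts [56, 73, 90, 136, 162]
  FykVI (AAGATTG, off=5): starts [32, 106, 146] → cuts [37, 111, 151]

Pooled cuts: [5, 15, 19, 37, 39, 51, 56, 68, 73, 90, 100, 111, 116, 130, 136, 151, 156, 162, 173]

Fragments:
  [0,5): 5 bp
  [5,15): 10 bp
  [15,19): 4 bp
  [19,37): 18 bp
  [37,39): 2 bp
  [39,51): 12 bp
  [51,56): 5 bp
  [56,68): 12 bp
  [68,73): 5 bp
  [73,90): 17 bp
  [90,100): 10 bp
  [100,111): 11 bp
  [111,116): 5 bp
  [116,130): 14 bp
  [130,136): 6 bp
  [136,151): 15 bp
  [151,156): 5 bp
  [156,162): 6 bp
  [162,173): 11 bp
  [173,179): 6 bp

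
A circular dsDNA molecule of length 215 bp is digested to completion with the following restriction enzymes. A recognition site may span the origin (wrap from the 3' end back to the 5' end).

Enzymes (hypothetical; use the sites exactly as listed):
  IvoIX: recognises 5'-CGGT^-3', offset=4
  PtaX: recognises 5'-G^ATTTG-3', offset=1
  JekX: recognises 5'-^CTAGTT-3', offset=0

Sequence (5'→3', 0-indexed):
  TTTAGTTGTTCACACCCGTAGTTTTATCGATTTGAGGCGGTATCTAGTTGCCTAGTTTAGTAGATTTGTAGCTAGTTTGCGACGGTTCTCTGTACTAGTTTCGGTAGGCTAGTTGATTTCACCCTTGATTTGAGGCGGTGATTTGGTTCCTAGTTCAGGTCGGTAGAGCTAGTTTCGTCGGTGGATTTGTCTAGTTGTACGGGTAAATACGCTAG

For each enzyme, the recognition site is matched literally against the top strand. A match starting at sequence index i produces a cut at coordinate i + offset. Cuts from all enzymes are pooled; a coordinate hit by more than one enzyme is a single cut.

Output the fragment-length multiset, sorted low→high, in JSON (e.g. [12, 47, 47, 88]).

[1,2,2,3,4,6,8,8,8,9,11,12,12,12,14,15,15,19,21,33]

Scan for sites:
  IvoIX (CGGT, off=4): starts [37, 82, 101, 135, 160, 178] → cuts [41, 86, 105, 139, 164, 182]
  PtaX (GATTTG, off=1): starts [28, 62, 126, 139, 183] → cuts [29, 63, 127, 140, 184]
  JekX (CTAGTT, off=0): starts [43, 51, 71, 94, 108, 149, 168, 190, 211] → cuts [43, 51, 71, 94, 108, 149, 168, 190, 211]

All cut coordinates (distinct, sorted): [29, 41, 43, 51, 63, 71, 86, 94, 105, 108, 127, 139, 140, 149, 164, 168, 182, 184, 190, 211]

Fragment lengths:
  29→41: 12 bp
  41→43: 2 bp
  43→51: 8 bp
  51→63: 12 bp
  63→71: 8 bp
  71→86: 15 bp
  86→94: 8 bp
  94→105: 11 bp
  105→108: 3 bp
  108→127: 19 bp
  127→139: 12 bp
  139→140: 1 bp
  140→149: 9 bp
  149→164: 15 bp
  164→168: 4 bp
  168→182: 14 bp
  182→184: 2 bp
  184→190: 6 bp
  190→211: 21 bp
  211→29 (wrap): 215-211+29 = 33 bp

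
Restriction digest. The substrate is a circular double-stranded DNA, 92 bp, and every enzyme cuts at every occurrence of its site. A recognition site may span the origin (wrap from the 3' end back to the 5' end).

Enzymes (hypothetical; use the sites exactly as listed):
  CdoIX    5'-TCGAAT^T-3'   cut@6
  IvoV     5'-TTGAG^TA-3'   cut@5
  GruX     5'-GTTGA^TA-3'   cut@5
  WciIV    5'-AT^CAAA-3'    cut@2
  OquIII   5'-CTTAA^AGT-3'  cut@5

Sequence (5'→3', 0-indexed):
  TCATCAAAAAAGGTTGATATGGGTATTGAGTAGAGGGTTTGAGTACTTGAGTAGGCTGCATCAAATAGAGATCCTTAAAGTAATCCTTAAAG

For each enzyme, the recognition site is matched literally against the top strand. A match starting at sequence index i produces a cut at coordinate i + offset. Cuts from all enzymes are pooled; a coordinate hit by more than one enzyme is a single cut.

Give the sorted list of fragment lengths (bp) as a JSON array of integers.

Scan for sites:
  CdoIX (TCGAATT, off=6): no sites
  IvoV (TTGAGTA, off=5): starts [25, 38, 46] → cuts [30, 43, 51]
  GruX (GTTGATA, off=5): starts [12] → cuts [17]
  WciIV (ATCAAA, off=2): starts [2, 59] → cuts [4, 61]
  OquIII (CTTAAAGT, off=5): starts [73, 85] → cuts [78, 90]

All cut coordinates (distinct, sorted): [4, 17, 30, 43, 51, 61, 78, 90]

Fragment lengths:
  4→17: 13 bp
  17→30: 13 bp
  30→43: 13 bp
  43→51: 8 bp
  51→61: 10 bp
  61→78: 17 bp
  78→90: 12 bp
  90→4 (wrap): 92-90+4 = 6 bp

[6,8,10,12,13,13,13,17]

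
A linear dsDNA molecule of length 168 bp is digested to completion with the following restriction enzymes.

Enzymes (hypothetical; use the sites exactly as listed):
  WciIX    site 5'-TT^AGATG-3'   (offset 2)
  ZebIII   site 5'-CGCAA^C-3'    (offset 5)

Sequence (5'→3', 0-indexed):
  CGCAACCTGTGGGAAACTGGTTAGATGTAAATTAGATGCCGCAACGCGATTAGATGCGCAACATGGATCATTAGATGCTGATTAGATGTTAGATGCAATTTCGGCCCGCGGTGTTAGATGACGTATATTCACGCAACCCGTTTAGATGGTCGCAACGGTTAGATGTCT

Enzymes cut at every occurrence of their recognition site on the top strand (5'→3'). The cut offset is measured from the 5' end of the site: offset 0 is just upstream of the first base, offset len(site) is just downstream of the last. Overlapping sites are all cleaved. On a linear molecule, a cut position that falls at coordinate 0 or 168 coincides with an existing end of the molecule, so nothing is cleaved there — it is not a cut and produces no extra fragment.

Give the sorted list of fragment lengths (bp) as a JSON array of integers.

Per-enzyme occurrences:
  WciIX (TTAGATG, off=2): starts [20, 31, 49, 70, 81, 88, 113, 141, 158] → cuts [22, 33, 51, 72, 83, 90, 115, 143, 160]
  ZebIII (CGCAAC, off=5): starts [0, 39, 56, 131, 150] → cuts [5, 44, 61, 136, 155]

Pooled cuts: [5, 22, 33, 44, 51, 61, 72, 83, 90, 115, 136, 143, 155, 160]

Fragment lengths:
  [0,5): 5 bp
  [5,22): 17 bp
  [22,33): 11 bp
  [33,44): 11 bp
  [44,51): 7 bp
  [51,61): 10 bp
  [61,72): 11 bp
  [72,83): 11 bp
  [83,90): 7 bp
  [90,115): 25 bp
  [115,136): 21 bp
  [136,143): 7 bp
  [143,155): 12 bp
  [155,160): 5 bp
  [160,168): 8 bp

[5,5,7,7,7,8,10,11,11,11,11,12,17,21,25]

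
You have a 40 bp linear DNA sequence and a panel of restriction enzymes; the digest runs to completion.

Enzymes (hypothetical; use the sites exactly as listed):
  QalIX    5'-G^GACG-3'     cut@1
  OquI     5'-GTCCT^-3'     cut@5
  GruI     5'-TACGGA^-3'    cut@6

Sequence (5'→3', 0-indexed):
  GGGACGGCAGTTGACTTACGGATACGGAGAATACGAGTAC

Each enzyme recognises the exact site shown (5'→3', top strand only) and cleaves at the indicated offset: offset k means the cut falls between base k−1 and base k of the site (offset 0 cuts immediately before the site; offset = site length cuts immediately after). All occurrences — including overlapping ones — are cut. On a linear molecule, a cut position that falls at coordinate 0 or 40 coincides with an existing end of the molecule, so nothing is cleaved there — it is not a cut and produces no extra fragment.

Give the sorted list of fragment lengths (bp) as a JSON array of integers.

[2,6,12,20]

Scan for sites:
  QalIX GGACG/1: at [1] ⇒ [2]
  OquI (GTCCT, off=5): no sites
  GruI TACGGA/6: at [16, 22] ⇒ [22, 28]

Pooled cuts: [2, 22, 28]

Fragments:
  [0,2): 2 bp
  [2,22): 20 bp
  [22,28): 6 bp
  [28,40): 12 bp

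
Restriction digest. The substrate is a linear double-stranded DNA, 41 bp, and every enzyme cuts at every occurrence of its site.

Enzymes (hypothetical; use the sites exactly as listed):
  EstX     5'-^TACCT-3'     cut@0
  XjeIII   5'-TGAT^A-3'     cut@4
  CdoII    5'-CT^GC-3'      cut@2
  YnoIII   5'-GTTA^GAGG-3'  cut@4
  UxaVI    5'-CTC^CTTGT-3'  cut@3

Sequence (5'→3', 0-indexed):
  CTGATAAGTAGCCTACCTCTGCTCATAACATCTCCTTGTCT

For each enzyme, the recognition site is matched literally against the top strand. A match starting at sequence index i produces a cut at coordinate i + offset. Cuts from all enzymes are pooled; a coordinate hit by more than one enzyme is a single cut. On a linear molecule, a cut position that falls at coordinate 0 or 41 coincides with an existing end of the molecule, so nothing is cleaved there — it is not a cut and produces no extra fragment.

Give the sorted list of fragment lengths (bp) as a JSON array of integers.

[5,7,7,8,14]

Scan for sites:
  EstX TACCT/0: at [13] ⇒ [13]
  XjeIII TGATA/4: at [1] ⇒ [5]
  CdoII CTGC/2: at [18] ⇒ [20]
  YnoIII (GTTAGAGG, off=4): no sites
  UxaVI CTCCTTGT/3: at [31] ⇒ [34]

All cut coordinates (distinct, sorted): [5, 13, 20, 34]

Fragments:
  [0,5): 5 bp
  [5,13): 8 bp
  [13,20): 7 bp
  [20,34): 14 bp
  [34,41): 7 bp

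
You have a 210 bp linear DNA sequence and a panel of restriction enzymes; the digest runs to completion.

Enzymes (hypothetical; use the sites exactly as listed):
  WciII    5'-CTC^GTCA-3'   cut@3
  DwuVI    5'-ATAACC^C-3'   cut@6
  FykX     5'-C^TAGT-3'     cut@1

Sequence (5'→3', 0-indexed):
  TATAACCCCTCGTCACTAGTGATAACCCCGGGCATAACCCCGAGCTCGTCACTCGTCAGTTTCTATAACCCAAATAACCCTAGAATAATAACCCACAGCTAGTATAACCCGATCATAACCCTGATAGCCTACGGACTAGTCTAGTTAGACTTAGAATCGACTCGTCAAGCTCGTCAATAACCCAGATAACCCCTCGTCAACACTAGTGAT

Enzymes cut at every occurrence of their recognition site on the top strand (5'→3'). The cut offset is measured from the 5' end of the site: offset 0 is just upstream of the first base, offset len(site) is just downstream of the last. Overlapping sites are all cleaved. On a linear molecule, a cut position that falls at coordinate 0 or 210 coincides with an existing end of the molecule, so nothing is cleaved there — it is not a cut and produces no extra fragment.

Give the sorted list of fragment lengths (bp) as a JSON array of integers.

Per-enzyme occurrences:
  WciII CTCGTCA/3: at [8, 44, 51, 160, 169, 192] ⇒ [11, 47, 54, 163, 172, 195]
  DwuVI ATAACCC/6: at [1, 21, 33, 64, 73, 87, 103, 114, 176, 185] ⇒ [7, 27, 39, 70, 79, 93, 109, 120, 182, 191]
  FykX CTAGT/1: at [15, 98, 135, 140, 202] ⇒ [16, 99, 136, 141, 203]

Pooled cuts: [7, 11, 16, 27, 39, 47, 54, 70, 79, 93, 99, 109, 120, 136, 141, 163, 172, 182, 191, 195, 203]

Fragments:
  [0,7): 7 bp
  [7,11): 4 bp
  [11,16): 5 bp
  [16,27): 11 bp
  [27,39): 12 bp
  [39,47): 8 bp
  [47,54): 7 bp
  [54,70): 16 bp
  [70,79): 9 bp
  [79,93): 14 bp
  [93,99): 6 bp
  [99,109): 10 bp
  [109,120): 11 bp
  [120,136): 16 bp
  [136,141): 5 bp
  [141,163): 22 bp
  [163,172): 9 bp
  [172,182): 10 bp
  [182,191): 9 bp
  [191,195): 4 bp
  [195,203): 8 bp
  [203,210): 7 bp

[4,4,5,5,6,7,7,7,8,8,9,9,9,10,10,11,11,12,14,16,16,22]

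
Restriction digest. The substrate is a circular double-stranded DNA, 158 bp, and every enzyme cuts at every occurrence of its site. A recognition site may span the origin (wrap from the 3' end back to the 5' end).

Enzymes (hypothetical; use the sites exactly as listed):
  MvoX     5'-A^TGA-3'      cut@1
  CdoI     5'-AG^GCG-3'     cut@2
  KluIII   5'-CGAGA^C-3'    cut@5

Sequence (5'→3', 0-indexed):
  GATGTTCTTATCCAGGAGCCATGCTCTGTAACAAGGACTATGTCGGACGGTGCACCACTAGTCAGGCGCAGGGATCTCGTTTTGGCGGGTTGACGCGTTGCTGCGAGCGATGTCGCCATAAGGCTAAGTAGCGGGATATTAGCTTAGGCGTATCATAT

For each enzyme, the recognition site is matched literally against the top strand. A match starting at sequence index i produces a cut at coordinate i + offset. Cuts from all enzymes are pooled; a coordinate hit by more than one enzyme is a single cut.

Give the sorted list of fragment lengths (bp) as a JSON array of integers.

Scan for sites:
  MvoX (ATGA, off=1): starts [156] → cuts [157]
  CdoI (AGGCG, off=2): starts [63, 145] → cuts [65, 147]
  KluIII (CGAGAC, off=5): no sites

All cut coordinates (distinct, sorted): [65, 147, 157]

Fragment lengths:
  65→147: 82 bp
  147→157: 10 bp
  157→65 (wrap): 158-157+65 = 66 bp

[10,66,82]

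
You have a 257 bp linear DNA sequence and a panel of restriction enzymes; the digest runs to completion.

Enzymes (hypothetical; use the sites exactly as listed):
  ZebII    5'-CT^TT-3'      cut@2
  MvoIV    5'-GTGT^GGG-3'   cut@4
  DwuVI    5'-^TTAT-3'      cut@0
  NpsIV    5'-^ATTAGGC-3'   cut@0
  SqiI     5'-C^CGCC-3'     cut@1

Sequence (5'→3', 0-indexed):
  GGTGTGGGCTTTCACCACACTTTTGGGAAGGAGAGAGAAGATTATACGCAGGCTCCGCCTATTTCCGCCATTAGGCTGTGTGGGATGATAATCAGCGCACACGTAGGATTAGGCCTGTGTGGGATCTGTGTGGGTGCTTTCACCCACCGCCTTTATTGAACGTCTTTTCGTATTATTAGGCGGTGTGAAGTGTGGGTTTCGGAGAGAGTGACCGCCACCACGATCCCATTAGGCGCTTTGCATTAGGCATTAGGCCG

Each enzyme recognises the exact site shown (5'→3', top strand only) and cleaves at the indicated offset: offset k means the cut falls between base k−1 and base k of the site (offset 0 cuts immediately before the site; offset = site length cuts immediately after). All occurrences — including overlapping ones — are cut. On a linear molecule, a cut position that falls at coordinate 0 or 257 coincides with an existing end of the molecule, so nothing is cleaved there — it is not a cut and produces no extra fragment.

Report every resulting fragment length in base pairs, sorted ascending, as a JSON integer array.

[2,4,4,5,5,5,7,7,7,9,9,10,10,11,11,12,13,13,14,15,19,19,20,26]

Scan for sites:
  ZebII (CTTT, off=2): starts [8, 19, 136, 150, 163, 235] → cuts [10, 21, 138, 152, 165, 237]
  MvoIV (GTGTGGG, off=4): starts [1, 77, 116, 127, 189] → cuts [5, 81, 120, 131, 193]
  DwuVI (TTAT, off=0): starts [41, 152, 172] → cuts [41, 152, 172]
  NpsIV (ATTAGGC, off=0): starts [69, 107, 174, 227, 241, 248] → cuts [69, 107, 174, 227, 241, 248]
  SqiI (CCGCC, off=1): starts [54, 64, 146, 211] → cuts [55, 65, 147, 212]

Pooled cuts: [5, 10, 21, 41, 55, 65, 69, 81, 107, 120, 131, 138, 147, 152, 165, 172, 174, 193, 212, 227, 237, 241, 248]

Fragment lengths:
  [0,5): 5 bp
  [5,10): 5 bp
  [10,21): 11 bp
  [21,41): 20 bp
  [41,55): 14 bp
  [55,65): 10 bp
  [65,69): 4 bp
  [69,81): 12 bp
  [81,107): 26 bp
  [107,120): 13 bp
  [120,131): 11 bp
  [131,138): 7 bp
  [138,147): 9 bp
  [147,152): 5 bp
  [152,165): 13 bp
  [165,172): 7 bp
  [172,174): 2 bp
  [174,193): 19 bp
  [193,212): 19 bp
  [212,227): 15 bp
  [227,237): 10 bp
  [237,241): 4 bp
  [241,248): 7 bp
  [248,257): 9 bp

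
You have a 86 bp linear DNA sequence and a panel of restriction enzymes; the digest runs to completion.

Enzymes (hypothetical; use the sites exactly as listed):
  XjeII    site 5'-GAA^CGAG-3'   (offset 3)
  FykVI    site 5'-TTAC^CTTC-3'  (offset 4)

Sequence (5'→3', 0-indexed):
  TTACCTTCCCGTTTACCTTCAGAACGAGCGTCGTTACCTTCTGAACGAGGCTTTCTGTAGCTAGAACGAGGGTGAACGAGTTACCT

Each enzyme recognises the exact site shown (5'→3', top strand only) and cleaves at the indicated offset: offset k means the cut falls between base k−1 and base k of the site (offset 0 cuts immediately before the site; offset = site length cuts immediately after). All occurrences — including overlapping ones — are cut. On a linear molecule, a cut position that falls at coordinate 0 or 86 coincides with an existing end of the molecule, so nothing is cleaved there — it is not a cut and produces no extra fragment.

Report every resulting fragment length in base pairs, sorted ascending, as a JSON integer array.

[4,8,8,10,10,12,13,21]

Site scan:
  XjeII GAACGAG/3: at [21, 42, 63, 73] ⇒ [24, 45, 66, 76]
  FykVI TTACCTTC/4: at [0, 12, 33] ⇒ [4, 16, 37]

Pooled cuts: [4, 16, 24, 37, 45, 66, 76]

Fragments:
  [0,4): 4 bp
  [4,16): 12 bp
  [16,24): 8 bp
  [24,37): 13 bp
  [37,45): 8 bp
  [45,66): 21 bp
  [66,76): 10 bp
  [76,86): 10 bp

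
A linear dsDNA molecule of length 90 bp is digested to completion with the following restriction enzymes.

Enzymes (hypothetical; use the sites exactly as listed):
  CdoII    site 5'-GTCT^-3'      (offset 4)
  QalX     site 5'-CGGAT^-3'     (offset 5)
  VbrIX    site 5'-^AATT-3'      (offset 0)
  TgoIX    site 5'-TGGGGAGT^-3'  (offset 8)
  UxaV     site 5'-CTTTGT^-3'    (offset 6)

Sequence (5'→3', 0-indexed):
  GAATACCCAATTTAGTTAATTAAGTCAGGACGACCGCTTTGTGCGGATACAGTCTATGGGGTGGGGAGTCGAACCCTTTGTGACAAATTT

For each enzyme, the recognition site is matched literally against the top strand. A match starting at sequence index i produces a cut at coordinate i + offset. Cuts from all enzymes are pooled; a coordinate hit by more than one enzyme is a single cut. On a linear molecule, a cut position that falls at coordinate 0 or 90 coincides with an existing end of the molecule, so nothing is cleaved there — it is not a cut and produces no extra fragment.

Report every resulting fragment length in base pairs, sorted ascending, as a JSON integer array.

Site scan:
  CdoII (GTCT, off=4): starts [51] → cuts [55]
  QalX (CGGAT, off=5): starts [43] → cuts [48]
  VbrIX (AATT, off=0): starts [8, 17, 85] → cuts [8, 17, 85]
  TgoIX (TGGGGAGT, off=8): starts [61] → cuts [69]
  UxaV (CTTTGT, off=6): starts [36, 75] → cuts [42, 81]

Pooled cuts: [8, 17, 42, 48, 55, 69, 81, 85]

Fragments:
  [0,8): 8 bp
  [8,17): 9 bp
  [17,42): 25 bp
  [42,48): 6 bp
  [48,55): 7 bp
  [55,69): 14 bp
  [69,81): 12 bp
  [81,85): 4 bp
  [85,90): 5 bp

[4,5,6,7,8,9,12,14,25]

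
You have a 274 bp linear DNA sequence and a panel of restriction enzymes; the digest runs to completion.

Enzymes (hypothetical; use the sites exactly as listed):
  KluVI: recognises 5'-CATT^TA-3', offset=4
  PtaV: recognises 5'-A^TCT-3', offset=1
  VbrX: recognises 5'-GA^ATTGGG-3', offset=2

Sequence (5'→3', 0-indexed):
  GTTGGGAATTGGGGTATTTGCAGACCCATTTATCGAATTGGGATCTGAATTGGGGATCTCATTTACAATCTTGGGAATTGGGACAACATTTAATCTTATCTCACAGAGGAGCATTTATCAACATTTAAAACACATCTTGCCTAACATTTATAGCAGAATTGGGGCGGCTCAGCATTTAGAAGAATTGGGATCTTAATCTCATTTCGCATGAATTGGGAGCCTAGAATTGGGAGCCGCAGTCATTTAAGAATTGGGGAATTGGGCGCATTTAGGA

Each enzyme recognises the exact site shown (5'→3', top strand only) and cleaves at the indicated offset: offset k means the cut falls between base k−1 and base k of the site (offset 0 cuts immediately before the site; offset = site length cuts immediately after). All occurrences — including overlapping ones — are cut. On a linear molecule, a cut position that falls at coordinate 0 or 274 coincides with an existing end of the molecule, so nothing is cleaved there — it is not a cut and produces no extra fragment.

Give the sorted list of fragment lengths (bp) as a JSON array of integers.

Site scan:
  KluVI (CATTTA, off=4): starts [26, 59, 86, 111, 121, 144, 172, 240, 265] → cuts [30, 63, 90, 115, 125, 148, 176, 244, 269]
  PtaV (ATCT, off=1): starts [42, 55, 67, 92, 97, 133, 189, 195] → cuts [43, 56, 68, 93, 98, 134, 190, 196]
  VbrX (GAATTGGG, off=2): starts [5, 34, 46, 74, 155, 181, 209, 223, 247, 255] → cuts [7, 36, 48, 76, 157, 183, 211, 225, 249, 257]

All cut coordinates (distinct, sorted): [7, 30, 36, 43, 48, 56, 63, 68, 76, 90, 93, 98, 115, 125, 134, 148, 157, 176, 183, 190, 196, 211, 225, 244, 249, 257, 269]

Fragments:
  [0,7): 7 bp
  [7,30): 23 bp
  [30,36): 6 bp
  [36,43): 7 bp
  [43,48): 5 bp
  [48,56): 8 bp
  [56,63): 7 bp
  [63,68): 5 bp
  [68,76): 8 bp
  [76,90): 14 bp
  [90,93): 3 bp
  [93,98): 5 bp
  [98,115): 17 bp
  [115,125): 10 bp
  [125,134): 9 bp
  [134,148): 14 bp
  [148,157): 9 bp
  [157,176): 19 bp
  [176,183): 7 bp
  [183,190): 7 bp
  [190,196): 6 bp
  [196,211): 15 bp
  [211,225): 14 bp
  [225,244): 19 bp
  [244,249): 5 bp
  [249,257): 8 bp
  [257,269): 12 bp
  [269,274): 5 bp

[3,5,5,5,5,5,6,6,7,7,7,7,7,8,8,8,9,9,10,12,14,14,14,15,17,19,19,23]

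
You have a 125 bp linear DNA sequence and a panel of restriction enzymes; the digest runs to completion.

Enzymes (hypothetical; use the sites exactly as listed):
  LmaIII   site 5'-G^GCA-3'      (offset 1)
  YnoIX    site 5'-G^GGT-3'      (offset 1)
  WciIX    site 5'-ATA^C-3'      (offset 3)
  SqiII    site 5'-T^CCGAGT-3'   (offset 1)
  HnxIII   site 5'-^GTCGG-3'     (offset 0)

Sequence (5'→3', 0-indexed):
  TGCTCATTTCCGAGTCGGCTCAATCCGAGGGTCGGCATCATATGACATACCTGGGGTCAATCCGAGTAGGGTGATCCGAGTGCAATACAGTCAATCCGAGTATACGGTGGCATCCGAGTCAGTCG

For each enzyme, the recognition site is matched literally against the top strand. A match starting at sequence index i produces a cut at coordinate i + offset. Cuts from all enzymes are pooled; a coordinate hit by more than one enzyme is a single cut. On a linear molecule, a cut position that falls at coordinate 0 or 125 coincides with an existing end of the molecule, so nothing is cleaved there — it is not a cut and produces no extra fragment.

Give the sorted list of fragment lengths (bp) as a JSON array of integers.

[1,4,4,4,5,5,6,7,8,8,9,9,12,12,15,16]

Per-enzyme occurrences:
  LmaIII GGCA/1: at [33, 108] ⇒ [34, 109]
  YnoIX GGGT/1: at [28, 53, 68] ⇒ [29, 54, 69]
  WciIX ATAC/3: at [46, 84, 101] ⇒ [49, 87, 104]
  SqiII TCCGAGT/1: at [8, 60, 74, 94, 112] ⇒ [9, 61, 75, 95, 113]
  HnxIII GTCGG/0: at [13, 30] ⇒ [13, 30]

All cut coordinates (distinct, sorted): [9, 13, 29, 30, 34, 49, 54, 61, 69, 75, 87, 95, 104, 109, 113]

Fragment lengths:
  [0,9): 9 bp
  [9,13): 4 bp
  [13,29): 16 bp
  [29,30): 1 bp
  [30,34): 4 bp
  [34,49): 15 bp
  [49,54): 5 bp
  [54,61): 7 bp
  [61,69): 8 bp
  [69,75): 6 bp
  [75,87): 12 bp
  [87,95): 8 bp
  [95,104): 9 bp
  [104,109): 5 bp
  [109,113): 4 bp
  [113,125): 12 bp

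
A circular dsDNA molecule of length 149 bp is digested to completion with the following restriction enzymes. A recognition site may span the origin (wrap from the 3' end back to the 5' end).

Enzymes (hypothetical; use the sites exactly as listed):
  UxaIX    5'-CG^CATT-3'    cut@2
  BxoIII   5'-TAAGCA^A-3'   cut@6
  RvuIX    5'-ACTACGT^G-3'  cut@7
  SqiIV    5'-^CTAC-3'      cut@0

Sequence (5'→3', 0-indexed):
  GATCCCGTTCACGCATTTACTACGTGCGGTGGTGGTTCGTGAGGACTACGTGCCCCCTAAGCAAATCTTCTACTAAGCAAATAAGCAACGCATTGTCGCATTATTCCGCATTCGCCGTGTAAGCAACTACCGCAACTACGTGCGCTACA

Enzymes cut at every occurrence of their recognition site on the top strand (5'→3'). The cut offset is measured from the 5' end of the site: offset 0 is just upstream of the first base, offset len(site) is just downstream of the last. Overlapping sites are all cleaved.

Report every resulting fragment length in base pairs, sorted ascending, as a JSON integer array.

[1,3,3,6,6,6,6,6,8,8,9,10,10,12,17,18,20]

Scan for sites:
  UxaIX CGCATT/2: at [11, 88, 96, 106] ⇒ [13, 90, 98, 108]
  BxoIII TAAGCAA/6: at [57, 73, 81, 119] ⇒ [63, 79, 87, 125]
  RvuIX ACTACGTG/7: at [18, 44, 134] ⇒ [25, 51, 141]
  SqiIV CTAC/0: at [19, 45, 69, 126, 135, 144] ⇒ [19, 45, 69, 126, 135, 144]

Pooled cuts: [13, 19, 25, 45, 51, 63, 69, 79, 87, 90, 98, 108, 125, 126, 135, 141, 144]

Fragment lengths:
  13→19: 6 bp
  19→25: 6 bp
  25→45: 20 bp
  45→51: 6 bp
  51→63: 12 bp
  63→69: 6 bp
  69→79: 10 bp
  79→87: 8 bp
  87→90: 3 bp
  90→98: 8 bp
  98→108: 10 bp
  108→125: 17 bp
  125→126: 1 bp
  126→135: 9 bp
  135→141: 6 bp
  141→144: 3 bp
  144→13 (wrap): 149-144+13 = 18 bp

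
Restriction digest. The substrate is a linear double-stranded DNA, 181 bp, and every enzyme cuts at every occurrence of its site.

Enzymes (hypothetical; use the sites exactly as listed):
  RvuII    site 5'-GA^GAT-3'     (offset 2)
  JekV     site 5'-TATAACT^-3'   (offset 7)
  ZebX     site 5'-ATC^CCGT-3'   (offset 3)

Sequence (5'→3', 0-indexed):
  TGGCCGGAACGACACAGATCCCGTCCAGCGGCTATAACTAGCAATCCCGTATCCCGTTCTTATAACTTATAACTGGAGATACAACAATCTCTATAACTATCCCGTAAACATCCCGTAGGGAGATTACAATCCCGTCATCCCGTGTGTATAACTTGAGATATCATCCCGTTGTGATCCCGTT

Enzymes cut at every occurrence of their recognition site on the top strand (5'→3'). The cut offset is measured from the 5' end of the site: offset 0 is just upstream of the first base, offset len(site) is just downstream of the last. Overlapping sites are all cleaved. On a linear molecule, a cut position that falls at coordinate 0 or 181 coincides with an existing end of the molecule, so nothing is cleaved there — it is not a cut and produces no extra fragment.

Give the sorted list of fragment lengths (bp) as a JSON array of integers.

Per-enzyme occurrences:
  RvuII (GAGAT, off=2): starts [75, 119, 154] → cuts [77, 121, 156]
  JekV (TATAACT, off=7): starts [32, 60, 67, 91, 146] → cuts [39, 67, 74, 98, 153]
  ZebX (ATCCCGT, off=3): starts [17, 43, 50, 98, 109, 128, 136, 162, 173] → cuts [20, 46, 53, 101, 112, 131, 139, 165, 176]

All cut coordinates (distinct, sorted): [20, 39, 46, 53, 67, 74, 77, 98, 101, 112, 121, 131, 139, 153, 156, 165, 176]

Fragment lengths:
  [0,20): 20 bp
  [20,39): 19 bp
  [39,46): 7 bp
  [46,53): 7 bp
  [53,67): 14 bp
  [67,74): 7 bp
  [74,77): 3 bp
  [77,98): 21 bp
  [98,101): 3 bp
  [101,112): 11 bp
  [112,121): 9 bp
  [121,131): 10 bp
  [131,139): 8 bp
  [139,153): 14 bp
  [153,156): 3 bp
  [156,165): 9 bp
  [165,176): 11 bp
  [176,181): 5 bp

[3,3,3,5,7,7,7,8,9,9,10,11,11,14,14,19,20,21]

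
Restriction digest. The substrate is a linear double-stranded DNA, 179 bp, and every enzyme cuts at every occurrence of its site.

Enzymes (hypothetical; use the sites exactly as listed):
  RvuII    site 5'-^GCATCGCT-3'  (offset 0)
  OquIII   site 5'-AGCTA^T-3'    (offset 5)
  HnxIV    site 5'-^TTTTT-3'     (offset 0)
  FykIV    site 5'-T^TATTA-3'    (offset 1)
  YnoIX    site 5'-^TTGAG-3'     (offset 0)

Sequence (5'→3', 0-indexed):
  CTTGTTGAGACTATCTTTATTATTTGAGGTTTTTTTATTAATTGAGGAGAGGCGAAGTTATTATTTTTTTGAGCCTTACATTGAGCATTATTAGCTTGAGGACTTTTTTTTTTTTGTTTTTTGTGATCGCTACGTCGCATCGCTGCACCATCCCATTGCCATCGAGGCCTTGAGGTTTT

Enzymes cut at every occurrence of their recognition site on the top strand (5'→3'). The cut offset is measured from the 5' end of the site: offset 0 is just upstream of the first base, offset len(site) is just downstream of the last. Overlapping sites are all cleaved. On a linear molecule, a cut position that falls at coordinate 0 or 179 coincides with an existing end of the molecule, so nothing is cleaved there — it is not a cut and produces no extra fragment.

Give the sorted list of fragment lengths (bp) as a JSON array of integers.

Scan for sites:
  RvuII (GCATCGCT, off=0): starts [136] → cuts [136]
  OquIII (AGCTAT, off=5): no sites
  HnxIV (TTTTT, off=0): starts [29, 30, 31, 63, 64, 65, 103, 104, 105, 106, 107, 108, 109, 110, 116, 117] → cuts [29, 30, 31, 63, 64, 65, 103, 104, 105, 106, 107, 108, 109, 110, 116, 117]
  FykIV (TTATTA, off=1): starts [16, 34, 57, 87] → cuts [17, 35, 58, 88]
  YnoIX (TTGAG, off=0): starts [4, 23, 41, 68, 80, 95, 169] → cuts [4, 23, 41, 68, 80, 95, 169]

All cut coordinates (distinct, sorted): [4, 17, 23, 29, 30, 31, 35, 41, 58, 63, 64, 65, 68, 80, 88, 95, 103, 104, 105, 106, 107, 108, 109, 110, 116, 117, 136, 169]

Fragment lengths:
  [0,4): 4 bp
  [4,17): 13 bp
  [17,23): 6 bp
  [23,29): 6 bp
  [29,30): 1 bp
  [30,31): 1 bp
  [31,35): 4 bp
  [35,41): 6 bp
  [41,58): 17 bp
  [58,63): 5 bp
  [63,64): 1 bp
  [64,65): 1 bp
  [65,68): 3 bp
  [68,80): 12 bp
  [80,88): 8 bp
  [88,95): 7 bp
  [95,103): 8 bp
  [103,104): 1 bp
  [104,105): 1 bp
  [105,106): 1 bp
  [106,107): 1 bp
  [107,108): 1 bp
  [108,109): 1 bp
  [109,110): 1 bp
  [110,116): 6 bp
  [116,117): 1 bp
  [117,136): 19 bp
  [136,169): 33 bp
  [169,179): 10 bp

[1,1,1,1,1,1,1,1,1,1,1,1,3,4,4,5,6,6,6,6,7,8,8,10,12,13,17,19,33]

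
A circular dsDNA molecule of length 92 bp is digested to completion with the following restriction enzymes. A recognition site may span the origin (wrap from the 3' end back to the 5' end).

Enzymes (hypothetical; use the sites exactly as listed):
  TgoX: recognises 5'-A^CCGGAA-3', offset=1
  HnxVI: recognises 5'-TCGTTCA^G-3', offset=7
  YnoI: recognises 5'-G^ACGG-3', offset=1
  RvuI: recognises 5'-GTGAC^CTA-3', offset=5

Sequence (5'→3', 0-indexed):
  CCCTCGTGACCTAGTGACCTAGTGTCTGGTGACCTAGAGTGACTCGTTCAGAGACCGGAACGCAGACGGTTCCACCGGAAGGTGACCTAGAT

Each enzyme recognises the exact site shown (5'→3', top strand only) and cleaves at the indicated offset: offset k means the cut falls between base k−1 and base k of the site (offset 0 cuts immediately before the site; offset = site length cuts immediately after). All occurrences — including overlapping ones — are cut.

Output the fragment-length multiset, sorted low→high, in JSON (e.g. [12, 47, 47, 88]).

[4,8,9,11,12,15,16,17]

Per-enzyme occurrences:
  TgoX ACCGGAA/1: at [53, 73] ⇒ [54, 74]
  HnxVI TCGTTCAG/7: at [43] ⇒ [50]
  YnoI GACGG/1: at [64] ⇒ [65]
  RvuI GTGACCTA/5: at [5, 13, 28, 81] ⇒ [10, 18, 33, 86]

All cut coordinates (distinct, sorted): [10, 18, 33, 50, 54, 65, 74, 86]

Fragment lengths:
  10→18: 8 bp
  18→33: 15 bp
  33→50: 17 bp
  50→54: 4 bp
  54→65: 11 bp
  65→74: 9 bp
  74→86: 12 bp
  86→10 (wrap): 92-86+10 = 16 bp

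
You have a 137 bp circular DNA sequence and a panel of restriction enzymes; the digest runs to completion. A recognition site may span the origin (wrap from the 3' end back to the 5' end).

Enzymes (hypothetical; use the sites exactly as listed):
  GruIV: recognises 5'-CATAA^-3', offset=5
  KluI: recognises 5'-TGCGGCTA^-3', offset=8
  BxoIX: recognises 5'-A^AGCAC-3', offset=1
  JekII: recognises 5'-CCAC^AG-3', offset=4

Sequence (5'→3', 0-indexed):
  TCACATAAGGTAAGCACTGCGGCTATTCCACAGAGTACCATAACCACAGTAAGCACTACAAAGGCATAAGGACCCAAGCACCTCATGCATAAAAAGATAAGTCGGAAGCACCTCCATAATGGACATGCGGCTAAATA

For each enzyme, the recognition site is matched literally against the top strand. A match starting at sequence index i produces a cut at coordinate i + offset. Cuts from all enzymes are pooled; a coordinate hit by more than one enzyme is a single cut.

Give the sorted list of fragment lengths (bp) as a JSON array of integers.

Scan for sites:
  GruIV CATAA/5: at [3, 38, 64, 87, 114] ⇒ [8, 43, 69, 92, 119]
  KluI TGCGGCTA/8: at [17, 125] ⇒ [25, 133]
  BxoIX AAGCAC/1: at [11, 50, 75, 105] ⇒ [12, 51, 76, 106]
  JekII CCACAG/4: at [27, 43] ⇒ [31, 47]

All cut coordinates (distinct, sorted): [8, 12, 25, 31, 43, 47, 51, 69, 76, 92, 106, 119, 133]

Fragment lengths:
  8→12: 4 bp
  12→25: 13 bp
  25→31: 6 bp
  31→43: 12 bp
  43→47: 4 bp
  47→51: 4 bp
  51→69: 18 bp
  69→76: 7 bp
  76→92: 16 bp
  92→106: 14 bp
  106→119: 13 bp
  119→133: 14 bp
  133→8 (wrap): 137-133+8 = 12 bp

[4,4,4,6,7,12,12,13,13,14,14,16,18]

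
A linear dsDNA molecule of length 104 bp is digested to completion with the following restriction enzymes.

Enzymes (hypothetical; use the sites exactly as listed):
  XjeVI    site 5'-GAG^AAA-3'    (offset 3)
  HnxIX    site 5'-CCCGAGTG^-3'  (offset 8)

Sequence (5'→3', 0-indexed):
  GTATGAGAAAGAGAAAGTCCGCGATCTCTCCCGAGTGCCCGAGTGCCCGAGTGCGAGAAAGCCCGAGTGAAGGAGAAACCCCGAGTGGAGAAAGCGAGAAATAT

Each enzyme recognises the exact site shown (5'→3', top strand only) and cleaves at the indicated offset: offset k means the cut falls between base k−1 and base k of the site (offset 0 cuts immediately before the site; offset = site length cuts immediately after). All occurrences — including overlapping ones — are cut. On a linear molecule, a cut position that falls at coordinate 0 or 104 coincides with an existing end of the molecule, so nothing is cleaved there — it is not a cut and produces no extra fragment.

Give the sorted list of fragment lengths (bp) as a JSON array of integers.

[3,4,6,6,6,7,8,8,8,12,12,24]

Scan for sites:
  XjeVI GAGAAA/3: at [4, 10, 54, 72, 87, 95] ⇒ [7, 13, 57, 75, 90, 98]
  HnxIX CCCGAGTG/8: at [29, 37, 45, 61, 79] ⇒ [37, 45, 53, 69, 87]

Pooled cuts: [7, 13, 37, 45, 53, 57, 69, 75, 87, 90, 98]

Fragment lengths:
  [0,7): 7 bp
  [7,13): 6 bp
  [13,37): 24 bp
  [37,45): 8 bp
  [45,53): 8 bp
  [53,57): 4 bp
  [57,69): 12 bp
  [69,75): 6 bp
  [75,87): 12 bp
  [87,90): 3 bp
  [90,98): 8 bp
  [98,104): 6 bp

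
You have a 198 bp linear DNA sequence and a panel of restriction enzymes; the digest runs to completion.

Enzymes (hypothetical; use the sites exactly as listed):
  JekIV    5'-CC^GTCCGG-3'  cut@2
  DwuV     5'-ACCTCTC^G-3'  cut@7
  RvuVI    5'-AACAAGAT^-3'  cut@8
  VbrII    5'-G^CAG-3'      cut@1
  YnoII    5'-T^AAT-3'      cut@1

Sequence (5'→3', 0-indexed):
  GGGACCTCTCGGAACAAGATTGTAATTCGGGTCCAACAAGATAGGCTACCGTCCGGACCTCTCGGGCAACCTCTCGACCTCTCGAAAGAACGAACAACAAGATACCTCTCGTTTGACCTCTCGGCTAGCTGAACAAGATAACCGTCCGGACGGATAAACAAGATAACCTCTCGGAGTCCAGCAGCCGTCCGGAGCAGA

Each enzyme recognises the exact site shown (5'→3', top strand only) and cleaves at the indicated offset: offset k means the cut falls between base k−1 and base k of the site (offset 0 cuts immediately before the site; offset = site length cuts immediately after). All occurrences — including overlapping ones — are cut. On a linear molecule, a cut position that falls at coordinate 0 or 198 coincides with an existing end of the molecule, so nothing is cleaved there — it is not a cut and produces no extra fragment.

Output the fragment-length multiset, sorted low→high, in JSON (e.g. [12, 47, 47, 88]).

[3,4,4,5,7,8,8,8,8,9,10,10,12,12,13,17,19,20,21]

Site scan:
  JekIV CCGTCCGG/2: at [48, 141, 184] ⇒ [50, 143, 186]
  DwuV ACCTCTCG/7: at [3, 56, 68, 76, 103, 115, 165] ⇒ [10, 63, 75, 83, 110, 122, 172]
  RvuVI AACAAGAT/8: at [12, 34, 95, 131, 156] ⇒ [20, 42, 103, 139, 164]
  VbrII GCAG/1: at [180, 193] ⇒ [181, 194]
  YnoII TAAT/1: at [22] ⇒ [23]

All cut coordinates (distinct, sorted): [10, 20, 23, 42, 50, 63, 75, 83, 103, 110, 122, 139, 143, 164, 172, 181, 186, 194]

Fragments:
  [0,10): 10 bp
  [10,20): 10 bp
  [20,23): 3 bp
  [23,42): 19 bp
  [42,50): 8 bp
  [50,63): 13 bp
  [63,75): 12 bp
  [75,83): 8 bp
  [83,103): 20 bp
  [103,110): 7 bp
  [110,122): 12 bp
  [122,139): 17 bp
  [139,143): 4 bp
  [143,164): 21 bp
  [164,172): 8 bp
  [172,181): 9 bp
  [181,186): 5 bp
  [186,194): 8 bp
  [194,198): 4 bp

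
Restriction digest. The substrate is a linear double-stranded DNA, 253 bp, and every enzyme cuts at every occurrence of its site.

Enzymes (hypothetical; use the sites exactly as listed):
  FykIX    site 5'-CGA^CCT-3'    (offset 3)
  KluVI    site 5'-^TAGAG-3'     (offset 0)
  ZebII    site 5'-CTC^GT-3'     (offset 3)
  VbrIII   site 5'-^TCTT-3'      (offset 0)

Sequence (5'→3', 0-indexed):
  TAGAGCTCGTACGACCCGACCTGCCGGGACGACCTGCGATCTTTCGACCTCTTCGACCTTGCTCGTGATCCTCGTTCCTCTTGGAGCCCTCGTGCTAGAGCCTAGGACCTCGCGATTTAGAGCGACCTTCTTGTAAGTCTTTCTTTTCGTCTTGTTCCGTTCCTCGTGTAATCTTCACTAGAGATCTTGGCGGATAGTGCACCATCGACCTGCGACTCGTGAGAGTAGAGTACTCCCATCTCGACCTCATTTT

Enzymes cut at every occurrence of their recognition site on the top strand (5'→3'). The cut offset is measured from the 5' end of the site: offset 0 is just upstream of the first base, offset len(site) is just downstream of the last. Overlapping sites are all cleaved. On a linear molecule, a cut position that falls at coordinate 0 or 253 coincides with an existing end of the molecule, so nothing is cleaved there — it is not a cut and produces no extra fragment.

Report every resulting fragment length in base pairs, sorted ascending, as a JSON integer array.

[2,3,4,4,5,6,6,7,7,7,7,8,8,8,8,8,9,9,9,10,11,13,13,16,19,22,24]

Per-enzyme occurrences:
  FykIX (CGACCT, off=3): starts [16, 29, 44, 53, 122, 205, 241] → cuts [19, 32, 47, 56, 125, 208, 244]
  KluVI (TAGAG, off=0): starts [0, 95, 117, 178, 225] → cuts [95, 117, 178, 225] (position 0 is a terminus of the linear molecule — no cut)
  ZebII (CTCGT, off=3): starts [5, 61, 70, 88, 162, 215] → cuts [8, 64, 73, 91, 165, 218]
  VbrIII (TCTT, off=0): starts [39, 49, 78, 128, 137, 141, 149, 171, 184] → cuts [39, 49, 78, 128, 137, 141, 149, 171, 184]

All cut coordinates (distinct, sorted): [8, 19, 32, 39, 47, 49, 56, 64, 73, 78, 91, 95, 117, 125, 128, 137, 141, 149, 165, 171, 178, 184, 208, 218, 225, 244]

Fragment lengths:
  [0,8): 8 bp
  [8,19): 11 bp
  [19,32): 13 bp
  [32,39): 7 bp
  [39,47): 8 bp
  [47,49): 2 bp
  [49,56): 7 bp
  [56,64): 8 bp
  [64,73): 9 bp
  [73,78): 5 bp
  [78,91): 13 bp
  [91,95): 4 bp
  [95,117): 22 bp
  [117,125): 8 bp
  [125,128): 3 bp
  [128,137): 9 bp
  [137,141): 4 bp
  [141,149): 8 bp
  [149,165): 16 bp
  [165,171): 6 bp
  [171,178): 7 bp
  [178,184): 6 bp
  [184,208): 24 bp
  [208,218): 10 bp
  [218,225): 7 bp
  [225,244): 19 bp
  [244,253): 9 bp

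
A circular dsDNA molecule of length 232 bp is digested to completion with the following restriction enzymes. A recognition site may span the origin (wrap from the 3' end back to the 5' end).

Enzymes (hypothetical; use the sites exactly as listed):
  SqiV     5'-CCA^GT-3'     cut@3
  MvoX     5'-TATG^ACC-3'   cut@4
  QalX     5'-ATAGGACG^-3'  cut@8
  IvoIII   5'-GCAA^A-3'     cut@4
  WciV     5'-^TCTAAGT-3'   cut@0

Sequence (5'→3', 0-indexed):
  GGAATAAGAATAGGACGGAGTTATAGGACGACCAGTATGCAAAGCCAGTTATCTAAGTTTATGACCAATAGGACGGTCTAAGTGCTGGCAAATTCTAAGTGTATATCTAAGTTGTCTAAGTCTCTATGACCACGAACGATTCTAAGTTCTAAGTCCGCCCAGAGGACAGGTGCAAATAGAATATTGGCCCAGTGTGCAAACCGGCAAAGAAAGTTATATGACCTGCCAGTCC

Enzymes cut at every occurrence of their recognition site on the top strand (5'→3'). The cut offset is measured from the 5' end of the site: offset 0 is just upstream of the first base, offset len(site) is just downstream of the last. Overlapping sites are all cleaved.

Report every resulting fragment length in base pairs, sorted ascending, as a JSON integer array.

Site scan:
  SqiV CCAGT/3: at [31, 44, 188, 225] ⇒ [34, 47, 191, 228]
  MvoX TATGACC/4: at [59, 124, 216] ⇒ [63, 128, 220]
  QalX ATAGGACG/8: at [9, 22, 67] ⇒ [17, 30, 75]
  IvoIII GCAAA/4: at [38, 87, 171, 195, 203] ⇒ [42, 91, 175, 199, 207]
  WciV TCTAAGT/0: at [51, 76, 93, 105, 114, 140, 147] ⇒ [51, 76, 93, 105, 114, 140, 147]

All cut coordinates (distinct, sorted): [17, 30, 34, 42, 47, 51, 63, 75, 76, 91, 93, 105, 114, 128, 140, 147, 175, 191, 199, 207, 220, 228]

Fragments:
  17→30: 13 bp
  30→34: 4 bp
  34→42: 8 bp
  42→47: 5 bp
  47→51: 4 bp
  51→63: 12 bp
  63→75: 12 bp
  75→76: 1 bp
  76→91: 15 bp
  91→93: 2 bp
  93→105: 12 bp
  105→114: 9 bp
  114→128: 14 bp
  128→140: 12 bp
  140→147: 7 bp
  147→175: 28 bp
  175→191: 16 bp
  191→199: 8 bp
  199→207: 8 bp
  207→220: 13 bp
  220→228: 8 bp
  228→17 (wrap): 232-228+17 = 21 bp

[1,2,4,4,5,7,8,8,8,8,9,12,12,12,12,13,13,14,15,16,21,28]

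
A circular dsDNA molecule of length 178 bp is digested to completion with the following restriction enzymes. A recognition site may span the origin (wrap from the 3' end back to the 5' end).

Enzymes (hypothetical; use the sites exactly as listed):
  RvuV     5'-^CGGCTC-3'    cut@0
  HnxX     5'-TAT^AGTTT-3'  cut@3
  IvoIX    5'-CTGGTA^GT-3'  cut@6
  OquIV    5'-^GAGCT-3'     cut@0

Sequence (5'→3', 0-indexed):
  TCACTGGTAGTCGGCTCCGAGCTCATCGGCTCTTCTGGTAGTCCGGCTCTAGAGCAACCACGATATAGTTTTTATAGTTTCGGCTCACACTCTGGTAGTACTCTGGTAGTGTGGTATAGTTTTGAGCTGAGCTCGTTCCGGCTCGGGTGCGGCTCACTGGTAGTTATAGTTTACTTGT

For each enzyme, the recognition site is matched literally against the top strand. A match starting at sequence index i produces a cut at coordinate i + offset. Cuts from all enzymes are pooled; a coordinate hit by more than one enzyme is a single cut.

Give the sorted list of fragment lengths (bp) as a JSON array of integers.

Scan for sites:
  RvuV (CGGCTC, off=0): starts [11, 26, 43, 80, 138, 149] → cuts [11, 26, 43, 80, 138, 149]
  HnxX (TATAGTTT, off=3): starts [63, 72, 114, 164] → cuts [66, 75, 117, 167]
  IvoIX (CTGGTAGT, off=6): starts [3, 34, 91, 102, 156] → cuts [9, 40, 97, 108, 162]
  OquIV (GAGCT, off=0): starts [18, 123, 128] → cuts [18, 123, 128]

Pooled cuts: [9, 11, 18, 26, 40, 43, 66, 75, 80, 97, 108, 117, 123, 128, 138, 149, 162, 167]

Fragment lengths:
  9→11: 2 bp
  11→18: 7 bp
  18→26: 8 bp
  26→40: 14 bp
  40→43: 3 bp
  43→66: 23 bp
  66→75: 9 bp
  75→80: 5 bp
  80→97: 17 bp
  97→108: 11 bp
  108→117: 9 bp
  117→123: 6 bp
  123→128: 5 bp
  128→138: 10 bp
  138→149: 11 bp
  149→162: 13 bp
  162→167: 5 bp
  167→9 (wrap): 178-167+9 = 20 bp

[2,3,5,5,5,6,7,8,9,9,10,11,11,13,14,17,20,23]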